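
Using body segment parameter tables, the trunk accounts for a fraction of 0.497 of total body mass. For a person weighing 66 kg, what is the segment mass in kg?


m_segment = body_mass * fraction
m_segment = 66 * 0.497
m_segment = 32.8020


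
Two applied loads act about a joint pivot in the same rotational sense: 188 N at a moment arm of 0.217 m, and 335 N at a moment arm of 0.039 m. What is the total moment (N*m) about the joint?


M = F1 * d1 + F2 * d2
M = 188 * 0.217 + 335 * 0.039
M = 40.7960 + 13.0650
M = 53.8610


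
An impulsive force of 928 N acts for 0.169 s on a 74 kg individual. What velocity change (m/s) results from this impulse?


J = F * dt = 928 * 0.169 = 156.8320 N*s
delta_v = J / m
delta_v = 156.8320 / 74
delta_v = 2.1194


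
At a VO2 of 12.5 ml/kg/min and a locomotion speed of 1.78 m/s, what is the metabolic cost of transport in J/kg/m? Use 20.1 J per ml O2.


Power per kg = VO2 * 20.1 / 60
Power per kg = 12.5 * 20.1 / 60 = 4.1875 W/kg
Cost = power_per_kg / speed
Cost = 4.1875 / 1.78
Cost = 2.3525


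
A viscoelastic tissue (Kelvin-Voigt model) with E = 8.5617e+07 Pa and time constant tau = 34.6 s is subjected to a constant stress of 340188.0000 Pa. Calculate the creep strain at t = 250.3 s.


epsilon(t) = (sigma/E) * (1 - exp(-t/tau))
sigma/E = 340188.0000 / 8.5617e+07 = 0.0040
exp(-t/tau) = exp(-250.3 / 34.6) = 7.2155e-04
epsilon = 0.0040 * (1 - 7.2155e-04)
epsilon = 0.0040


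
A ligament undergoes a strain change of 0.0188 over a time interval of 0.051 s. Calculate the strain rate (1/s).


strain_rate = delta_strain / delta_t
strain_rate = 0.0188 / 0.051
strain_rate = 0.3686


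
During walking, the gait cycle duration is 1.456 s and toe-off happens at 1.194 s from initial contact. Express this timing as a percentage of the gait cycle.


pct = (event_time / cycle_time) * 100
pct = (1.194 / 1.456) * 100
ratio = 0.8201
pct = 82.0055


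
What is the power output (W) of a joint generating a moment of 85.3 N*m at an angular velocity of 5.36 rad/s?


P = M * omega
P = 85.3 * 5.36
P = 457.2080


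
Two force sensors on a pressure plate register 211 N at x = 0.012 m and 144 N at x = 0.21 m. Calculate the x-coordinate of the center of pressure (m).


COP_x = (F1*x1 + F2*x2) / (F1 + F2)
COP_x = (211*0.012 + 144*0.21) / (211 + 144)
Numerator = 32.7720
Denominator = 355
COP_x = 0.0923


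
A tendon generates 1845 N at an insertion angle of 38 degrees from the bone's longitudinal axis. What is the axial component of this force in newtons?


F_eff = F_tendon * cos(theta)
theta = 38 deg = 0.6632 rad
cos(theta) = 0.7880
F_eff = 1845 * 0.7880
F_eff = 1453.8798


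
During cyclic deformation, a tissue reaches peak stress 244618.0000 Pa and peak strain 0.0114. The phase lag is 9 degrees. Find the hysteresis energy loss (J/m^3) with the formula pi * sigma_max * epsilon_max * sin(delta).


E_loss = pi * sigma_max * epsilon_max * sin(delta)
delta = 9 deg = 0.1571 rad
sin(delta) = 0.1564
E_loss = pi * 244618.0000 * 0.0114 * 0.1564
E_loss = 1370.4891


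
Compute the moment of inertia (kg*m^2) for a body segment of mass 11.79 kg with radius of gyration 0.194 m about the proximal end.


I = m * k^2
I = 11.79 * 0.194^2
k^2 = 0.0376
I = 0.4437


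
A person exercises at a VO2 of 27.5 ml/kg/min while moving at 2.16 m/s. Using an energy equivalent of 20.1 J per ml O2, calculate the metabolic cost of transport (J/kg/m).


Power per kg = VO2 * 20.1 / 60
Power per kg = 27.5 * 20.1 / 60 = 9.2125 W/kg
Cost = power_per_kg / speed
Cost = 9.2125 / 2.16
Cost = 4.2650


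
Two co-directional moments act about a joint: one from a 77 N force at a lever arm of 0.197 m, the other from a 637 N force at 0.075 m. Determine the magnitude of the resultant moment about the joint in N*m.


M = F1 * d1 + F2 * d2
M = 77 * 0.197 + 637 * 0.075
M = 15.1690 + 47.7750
M = 62.9440


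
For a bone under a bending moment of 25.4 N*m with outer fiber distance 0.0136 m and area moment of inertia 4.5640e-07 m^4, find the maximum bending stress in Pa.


sigma = M * c / I
sigma = 25.4 * 0.0136 / 4.5640e-07
M * c = 0.3454
sigma = 756879.9299


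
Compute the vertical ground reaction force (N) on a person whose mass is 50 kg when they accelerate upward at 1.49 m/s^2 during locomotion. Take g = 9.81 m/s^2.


GRF = m * (g + a)
GRF = 50 * (9.81 + 1.49)
GRF = 50 * 11.3000
GRF = 565.0000


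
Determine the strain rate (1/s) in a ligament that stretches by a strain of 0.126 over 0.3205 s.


strain_rate = delta_strain / delta_t
strain_rate = 0.126 / 0.3205
strain_rate = 0.3931


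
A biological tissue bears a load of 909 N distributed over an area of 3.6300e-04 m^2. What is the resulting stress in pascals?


stress = F / A
stress = 909 / 3.6300e-04
stress = 2.5041e+06


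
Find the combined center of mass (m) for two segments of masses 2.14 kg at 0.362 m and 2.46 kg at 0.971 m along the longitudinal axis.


COM = (m1*x1 + m2*x2) / (m1 + m2)
COM = (2.14*0.362 + 2.46*0.971) / (2.14 + 2.46)
Numerator = 3.1633
Denominator = 4.6000
COM = 0.6877


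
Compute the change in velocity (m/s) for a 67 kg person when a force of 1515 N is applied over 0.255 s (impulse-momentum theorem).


J = F * dt = 1515 * 0.255 = 386.3250 N*s
delta_v = J / m
delta_v = 386.3250 / 67
delta_v = 5.7660


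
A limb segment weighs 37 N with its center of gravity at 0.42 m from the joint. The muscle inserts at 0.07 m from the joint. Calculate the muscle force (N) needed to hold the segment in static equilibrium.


F_muscle = W * d_load / d_muscle
F_muscle = 37 * 0.42 / 0.07
Numerator = 15.5400
F_muscle = 222.0000


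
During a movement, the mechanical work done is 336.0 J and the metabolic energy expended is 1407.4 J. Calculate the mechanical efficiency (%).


eta = (W_mech / E_meta) * 100
eta = (336.0 / 1407.4) * 100
ratio = 0.2387
eta = 23.8738


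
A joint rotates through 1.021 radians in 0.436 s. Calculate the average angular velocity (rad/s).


omega = delta_theta / delta_t
omega = 1.021 / 0.436
omega = 2.3417


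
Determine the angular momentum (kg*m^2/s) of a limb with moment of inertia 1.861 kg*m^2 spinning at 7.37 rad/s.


L = I * omega
L = 1.861 * 7.37
L = 13.7156


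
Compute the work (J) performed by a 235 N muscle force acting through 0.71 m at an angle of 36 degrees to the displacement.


W = F * d * cos(theta)
theta = 36 deg = 0.6283 rad
cos(theta) = 0.8090
W = 235 * 0.71 * 0.8090
W = 134.9845


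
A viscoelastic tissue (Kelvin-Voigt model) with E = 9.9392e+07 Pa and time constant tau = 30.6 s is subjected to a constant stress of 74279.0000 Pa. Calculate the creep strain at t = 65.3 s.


epsilon(t) = (sigma/E) * (1 - exp(-t/tau))
sigma/E = 74279.0000 / 9.9392e+07 = 7.4733e-04
exp(-t/tau) = exp(-65.3 / 30.6) = 0.1184
epsilon = 7.4733e-04 * (1 - 0.1184)
epsilon = 6.5888e-04


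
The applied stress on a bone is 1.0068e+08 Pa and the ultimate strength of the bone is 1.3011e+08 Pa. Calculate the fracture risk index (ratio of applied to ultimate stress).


FRI = applied / ultimate
FRI = 1.0068e+08 / 1.3011e+08
FRI = 0.7738


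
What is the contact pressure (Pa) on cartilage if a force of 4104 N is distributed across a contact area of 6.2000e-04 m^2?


P = F / A
P = 4104 / 6.2000e-04
P = 6.6194e+06


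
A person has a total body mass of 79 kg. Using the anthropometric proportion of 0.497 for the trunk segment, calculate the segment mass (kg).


m_segment = body_mass * fraction
m_segment = 79 * 0.497
m_segment = 39.2630


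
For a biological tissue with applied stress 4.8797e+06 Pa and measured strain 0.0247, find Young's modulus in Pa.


E = stress / strain
E = 4.8797e+06 / 0.0247
E = 1.9756e+08


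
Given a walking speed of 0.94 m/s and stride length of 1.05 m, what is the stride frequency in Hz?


f = v / stride_length
f = 0.94 / 1.05
f = 0.8952


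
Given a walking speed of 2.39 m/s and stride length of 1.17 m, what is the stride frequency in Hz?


f = v / stride_length
f = 2.39 / 1.17
f = 2.0427


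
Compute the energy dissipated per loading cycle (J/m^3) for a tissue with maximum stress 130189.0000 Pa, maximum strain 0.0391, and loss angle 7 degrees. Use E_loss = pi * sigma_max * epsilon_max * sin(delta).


E_loss = pi * sigma_max * epsilon_max * sin(delta)
delta = 7 deg = 0.1222 rad
sin(delta) = 0.1219
E_loss = pi * 130189.0000 * 0.0391 * 0.1219
E_loss = 1948.9262


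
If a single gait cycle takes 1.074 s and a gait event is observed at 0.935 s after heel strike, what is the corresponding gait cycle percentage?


pct = (event_time / cycle_time) * 100
pct = (0.935 / 1.074) * 100
ratio = 0.8706
pct = 87.0577


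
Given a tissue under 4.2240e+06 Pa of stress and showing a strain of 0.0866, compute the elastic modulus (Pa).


E = stress / strain
E = 4.2240e+06 / 0.0866
E = 4.8776e+07


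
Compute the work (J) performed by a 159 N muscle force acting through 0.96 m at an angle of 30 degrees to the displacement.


W = F * d * cos(theta)
theta = 30 deg = 0.5236 rad
cos(theta) = 0.8660
W = 159 * 0.96 * 0.8660
W = 132.1901


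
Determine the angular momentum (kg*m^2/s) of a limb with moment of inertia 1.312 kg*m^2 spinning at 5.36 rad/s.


L = I * omega
L = 1.312 * 5.36
L = 7.0323


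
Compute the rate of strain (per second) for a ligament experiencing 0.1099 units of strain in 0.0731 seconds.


strain_rate = delta_strain / delta_t
strain_rate = 0.1099 / 0.0731
strain_rate = 1.5034


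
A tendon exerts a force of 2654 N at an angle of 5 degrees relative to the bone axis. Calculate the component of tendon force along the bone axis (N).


F_eff = F_tendon * cos(theta)
theta = 5 deg = 0.0873 rad
cos(theta) = 0.9962
F_eff = 2654 * 0.9962
F_eff = 2643.9007


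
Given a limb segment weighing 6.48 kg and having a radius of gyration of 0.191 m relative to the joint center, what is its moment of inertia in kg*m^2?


I = m * k^2
I = 6.48 * 0.191^2
k^2 = 0.0365
I = 0.2364


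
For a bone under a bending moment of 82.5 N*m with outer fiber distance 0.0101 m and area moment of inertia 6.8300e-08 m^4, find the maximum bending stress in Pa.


sigma = M * c / I
sigma = 82.5 * 0.0101 / 6.8300e-08
M * c = 0.8332
sigma = 1.2200e+07


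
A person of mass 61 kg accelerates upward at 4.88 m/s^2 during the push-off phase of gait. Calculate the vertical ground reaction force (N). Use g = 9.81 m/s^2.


GRF = m * (g + a)
GRF = 61 * (9.81 + 4.88)
GRF = 61 * 14.6900
GRF = 896.0900


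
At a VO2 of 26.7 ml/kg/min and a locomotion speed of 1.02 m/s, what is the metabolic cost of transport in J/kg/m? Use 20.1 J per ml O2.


Power per kg = VO2 * 20.1 / 60
Power per kg = 26.7 * 20.1 / 60 = 8.9445 W/kg
Cost = power_per_kg / speed
Cost = 8.9445 / 1.02
Cost = 8.7691


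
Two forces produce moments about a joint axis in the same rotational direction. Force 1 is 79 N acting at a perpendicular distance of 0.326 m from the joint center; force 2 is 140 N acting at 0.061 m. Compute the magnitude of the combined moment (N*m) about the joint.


M = F1 * d1 + F2 * d2
M = 79 * 0.326 + 140 * 0.061
M = 25.7540 + 8.5400
M = 34.2940


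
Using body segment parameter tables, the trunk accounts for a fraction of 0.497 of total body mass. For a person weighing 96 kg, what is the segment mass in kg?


m_segment = body_mass * fraction
m_segment = 96 * 0.497
m_segment = 47.7120


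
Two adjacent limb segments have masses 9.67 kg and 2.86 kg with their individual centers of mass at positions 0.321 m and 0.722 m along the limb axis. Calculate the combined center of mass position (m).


COM = (m1*x1 + m2*x2) / (m1 + m2)
COM = (9.67*0.321 + 2.86*0.722) / (9.67 + 2.86)
Numerator = 5.1690
Denominator = 12.5300
COM = 0.4125


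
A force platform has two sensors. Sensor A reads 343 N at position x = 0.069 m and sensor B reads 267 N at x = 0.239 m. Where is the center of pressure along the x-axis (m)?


COP_x = (F1*x1 + F2*x2) / (F1 + F2)
COP_x = (343*0.069 + 267*0.239) / (343 + 267)
Numerator = 87.4800
Denominator = 610
COP_x = 0.1434


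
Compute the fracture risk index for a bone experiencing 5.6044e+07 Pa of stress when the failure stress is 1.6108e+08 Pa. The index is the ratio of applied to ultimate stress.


FRI = applied / ultimate
FRI = 5.6044e+07 / 1.6108e+08
FRI = 0.3479


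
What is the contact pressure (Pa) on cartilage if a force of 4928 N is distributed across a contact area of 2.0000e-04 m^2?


P = F / A
P = 4928 / 2.0000e-04
P = 2.4640e+07


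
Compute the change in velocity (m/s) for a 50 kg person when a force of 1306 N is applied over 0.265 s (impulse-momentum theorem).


J = F * dt = 1306 * 0.265 = 346.0900 N*s
delta_v = J / m
delta_v = 346.0900 / 50
delta_v = 6.9218


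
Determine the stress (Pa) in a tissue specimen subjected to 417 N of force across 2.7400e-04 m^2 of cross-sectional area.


stress = F / A
stress = 417 / 2.7400e-04
stress = 1.5219e+06


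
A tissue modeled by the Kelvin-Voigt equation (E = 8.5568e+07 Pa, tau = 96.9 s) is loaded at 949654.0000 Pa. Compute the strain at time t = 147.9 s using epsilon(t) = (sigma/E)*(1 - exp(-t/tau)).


epsilon(t) = (sigma/E) * (1 - exp(-t/tau))
sigma/E = 949654.0000 / 8.5568e+07 = 0.0111
exp(-t/tau) = exp(-147.9 / 96.9) = 0.2173
epsilon = 0.0111 * (1 - 0.2173)
epsilon = 0.0087


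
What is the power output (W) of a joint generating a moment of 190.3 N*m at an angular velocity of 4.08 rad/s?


P = M * omega
P = 190.3 * 4.08
P = 776.4240


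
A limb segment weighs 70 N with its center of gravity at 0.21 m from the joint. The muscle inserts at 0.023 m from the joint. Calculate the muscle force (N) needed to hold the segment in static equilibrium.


F_muscle = W * d_load / d_muscle
F_muscle = 70 * 0.21 / 0.023
Numerator = 14.7000
F_muscle = 639.1304


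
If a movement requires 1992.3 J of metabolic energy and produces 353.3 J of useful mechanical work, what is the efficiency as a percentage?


eta = (W_mech / E_meta) * 100
eta = (353.3 / 1992.3) * 100
ratio = 0.1773
eta = 17.7333


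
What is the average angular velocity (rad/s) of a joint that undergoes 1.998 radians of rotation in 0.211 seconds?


omega = delta_theta / delta_t
omega = 1.998 / 0.211
omega = 9.4692


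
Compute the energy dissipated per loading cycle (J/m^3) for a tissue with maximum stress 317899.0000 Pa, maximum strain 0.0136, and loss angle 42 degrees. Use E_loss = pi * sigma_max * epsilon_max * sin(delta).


E_loss = pi * sigma_max * epsilon_max * sin(delta)
delta = 42 deg = 0.7330 rad
sin(delta) = 0.6691
E_loss = pi * 317899.0000 * 0.0136 * 0.6691
E_loss = 9088.4294


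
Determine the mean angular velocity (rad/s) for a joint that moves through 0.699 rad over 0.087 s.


omega = delta_theta / delta_t
omega = 0.699 / 0.087
omega = 8.0345


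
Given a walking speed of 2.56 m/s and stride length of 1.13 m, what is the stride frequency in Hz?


f = v / stride_length
f = 2.56 / 1.13
f = 2.2655


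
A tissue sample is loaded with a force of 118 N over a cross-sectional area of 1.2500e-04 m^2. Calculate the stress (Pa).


stress = F / A
stress = 118 / 1.2500e-04
stress = 944000.0000


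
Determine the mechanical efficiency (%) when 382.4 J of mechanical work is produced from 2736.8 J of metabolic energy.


eta = (W_mech / E_meta) * 100
eta = (382.4 / 2736.8) * 100
ratio = 0.1397
eta = 13.9725


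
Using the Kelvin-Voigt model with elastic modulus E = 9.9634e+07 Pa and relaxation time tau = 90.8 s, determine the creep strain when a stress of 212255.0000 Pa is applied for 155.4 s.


epsilon(t) = (sigma/E) * (1 - exp(-t/tau))
sigma/E = 212255.0000 / 9.9634e+07 = 0.0021
exp(-t/tau) = exp(-155.4 / 90.8) = 0.1806
epsilon = 0.0021 * (1 - 0.1806)
epsilon = 0.0017


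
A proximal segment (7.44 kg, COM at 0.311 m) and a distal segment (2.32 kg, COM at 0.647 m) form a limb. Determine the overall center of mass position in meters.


COM = (m1*x1 + m2*x2) / (m1 + m2)
COM = (7.44*0.311 + 2.32*0.647) / (7.44 + 2.32)
Numerator = 3.8149
Denominator = 9.7600
COM = 0.3909


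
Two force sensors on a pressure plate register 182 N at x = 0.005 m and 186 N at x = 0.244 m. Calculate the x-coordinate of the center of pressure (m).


COP_x = (F1*x1 + F2*x2) / (F1 + F2)
COP_x = (182*0.005 + 186*0.244) / (182 + 186)
Numerator = 46.2940
Denominator = 368
COP_x = 0.1258


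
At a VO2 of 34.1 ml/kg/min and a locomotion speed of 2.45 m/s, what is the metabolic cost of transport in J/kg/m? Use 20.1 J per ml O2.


Power per kg = VO2 * 20.1 / 60
Power per kg = 34.1 * 20.1 / 60 = 11.4235 W/kg
Cost = power_per_kg / speed
Cost = 11.4235 / 2.45
Cost = 4.6627


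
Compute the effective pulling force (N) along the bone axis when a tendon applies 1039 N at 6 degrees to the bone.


F_eff = F_tendon * cos(theta)
theta = 6 deg = 0.1047 rad
cos(theta) = 0.9945
F_eff = 1039 * 0.9945
F_eff = 1033.3082


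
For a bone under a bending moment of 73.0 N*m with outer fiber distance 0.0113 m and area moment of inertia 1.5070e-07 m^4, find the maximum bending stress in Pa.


sigma = M * c / I
sigma = 73.0 * 0.0113 / 1.5070e-07
M * c = 0.8249
sigma = 5.4738e+06


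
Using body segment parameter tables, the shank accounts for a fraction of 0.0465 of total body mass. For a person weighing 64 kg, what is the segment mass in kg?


m_segment = body_mass * fraction
m_segment = 64 * 0.0465
m_segment = 2.9760


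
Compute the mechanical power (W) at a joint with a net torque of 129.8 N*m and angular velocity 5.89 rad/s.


P = M * omega
P = 129.8 * 5.89
P = 764.5220


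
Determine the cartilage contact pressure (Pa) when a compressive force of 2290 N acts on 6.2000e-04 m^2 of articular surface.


P = F / A
P = 2290 / 6.2000e-04
P = 3.6935e+06


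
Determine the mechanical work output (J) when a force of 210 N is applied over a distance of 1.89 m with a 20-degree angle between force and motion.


W = F * d * cos(theta)
theta = 20 deg = 0.3491 rad
cos(theta) = 0.9397
W = 210 * 1.89 * 0.9397
W = 372.9640


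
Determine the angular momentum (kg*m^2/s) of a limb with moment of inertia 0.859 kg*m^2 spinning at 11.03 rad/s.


L = I * omega
L = 0.859 * 11.03
L = 9.4748


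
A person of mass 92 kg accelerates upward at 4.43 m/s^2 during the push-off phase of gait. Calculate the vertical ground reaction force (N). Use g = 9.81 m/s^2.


GRF = m * (g + a)
GRF = 92 * (9.81 + 4.43)
GRF = 92 * 14.2400
GRF = 1310.0800


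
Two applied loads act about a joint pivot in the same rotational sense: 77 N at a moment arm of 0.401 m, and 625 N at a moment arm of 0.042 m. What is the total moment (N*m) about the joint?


M = F1 * d1 + F2 * d2
M = 77 * 0.401 + 625 * 0.042
M = 30.8770 + 26.2500
M = 57.1270


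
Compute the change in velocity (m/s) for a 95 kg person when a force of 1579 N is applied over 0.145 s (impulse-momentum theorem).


J = F * dt = 1579 * 0.145 = 228.9550 N*s
delta_v = J / m
delta_v = 228.9550 / 95
delta_v = 2.4101


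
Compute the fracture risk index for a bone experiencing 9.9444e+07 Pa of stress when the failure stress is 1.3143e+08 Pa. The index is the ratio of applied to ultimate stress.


FRI = applied / ultimate
FRI = 9.9444e+07 / 1.3143e+08
FRI = 0.7566


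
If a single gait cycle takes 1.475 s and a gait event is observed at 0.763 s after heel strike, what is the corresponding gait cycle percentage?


pct = (event_time / cycle_time) * 100
pct = (0.763 / 1.475) * 100
ratio = 0.5173
pct = 51.7288


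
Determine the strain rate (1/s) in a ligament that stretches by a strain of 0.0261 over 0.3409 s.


strain_rate = delta_strain / delta_t
strain_rate = 0.0261 / 0.3409
strain_rate = 0.0766


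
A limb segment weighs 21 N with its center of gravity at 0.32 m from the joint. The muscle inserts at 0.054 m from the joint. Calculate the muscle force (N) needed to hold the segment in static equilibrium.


F_muscle = W * d_load / d_muscle
F_muscle = 21 * 0.32 / 0.054
Numerator = 6.7200
F_muscle = 124.4444


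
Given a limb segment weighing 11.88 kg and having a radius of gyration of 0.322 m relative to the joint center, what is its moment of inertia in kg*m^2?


I = m * k^2
I = 11.88 * 0.322^2
k^2 = 0.1037
I = 1.2318


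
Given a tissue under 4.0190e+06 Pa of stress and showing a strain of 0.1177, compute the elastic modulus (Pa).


E = stress / strain
E = 4.0190e+06 / 0.1177
E = 3.4146e+07


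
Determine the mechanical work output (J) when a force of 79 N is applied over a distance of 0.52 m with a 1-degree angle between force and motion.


W = F * d * cos(theta)
theta = 1 deg = 0.0175 rad
cos(theta) = 0.9998
W = 79 * 0.52 * 0.9998
W = 41.0737


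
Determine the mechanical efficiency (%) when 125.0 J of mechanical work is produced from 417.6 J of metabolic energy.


eta = (W_mech / E_meta) * 100
eta = (125.0 / 417.6) * 100
ratio = 0.2993
eta = 29.9330


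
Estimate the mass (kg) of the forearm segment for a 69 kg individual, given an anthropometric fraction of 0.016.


m_segment = body_mass * fraction
m_segment = 69 * 0.016
m_segment = 1.1040


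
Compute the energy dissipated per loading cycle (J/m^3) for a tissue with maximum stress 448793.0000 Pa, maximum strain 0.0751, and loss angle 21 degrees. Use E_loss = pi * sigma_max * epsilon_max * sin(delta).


E_loss = pi * sigma_max * epsilon_max * sin(delta)
delta = 21 deg = 0.3665 rad
sin(delta) = 0.3584
E_loss = pi * 448793.0000 * 0.0751 * 0.3584
E_loss = 37945.9164


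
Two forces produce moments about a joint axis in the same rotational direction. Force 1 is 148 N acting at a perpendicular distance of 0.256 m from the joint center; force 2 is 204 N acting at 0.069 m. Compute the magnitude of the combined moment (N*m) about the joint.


M = F1 * d1 + F2 * d2
M = 148 * 0.256 + 204 * 0.069
M = 37.8880 + 14.0760
M = 51.9640


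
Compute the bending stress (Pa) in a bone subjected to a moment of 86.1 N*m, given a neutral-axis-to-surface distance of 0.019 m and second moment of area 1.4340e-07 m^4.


sigma = M * c / I
sigma = 86.1 * 0.019 / 1.4340e-07
M * c = 1.6359
sigma = 1.1408e+07


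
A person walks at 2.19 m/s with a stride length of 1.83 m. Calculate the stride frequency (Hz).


f = v / stride_length
f = 2.19 / 1.83
f = 1.1967


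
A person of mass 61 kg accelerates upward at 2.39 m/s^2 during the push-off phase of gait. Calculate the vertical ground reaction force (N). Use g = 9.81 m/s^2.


GRF = m * (g + a)
GRF = 61 * (9.81 + 2.39)
GRF = 61 * 12.2000
GRF = 744.2000


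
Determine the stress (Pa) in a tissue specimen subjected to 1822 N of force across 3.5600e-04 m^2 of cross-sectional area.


stress = F / A
stress = 1822 / 3.5600e-04
stress = 5.1180e+06


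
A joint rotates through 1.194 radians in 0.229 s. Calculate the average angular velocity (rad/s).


omega = delta_theta / delta_t
omega = 1.194 / 0.229
omega = 5.2140


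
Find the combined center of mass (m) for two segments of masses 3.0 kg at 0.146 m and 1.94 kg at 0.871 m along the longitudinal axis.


COM = (m1*x1 + m2*x2) / (m1 + m2)
COM = (3.0*0.146 + 1.94*0.871) / (3.0 + 1.94)
Numerator = 2.1277
Denominator = 4.9400
COM = 0.4307


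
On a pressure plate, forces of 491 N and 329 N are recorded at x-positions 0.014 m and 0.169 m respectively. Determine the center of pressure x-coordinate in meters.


COP_x = (F1*x1 + F2*x2) / (F1 + F2)
COP_x = (491*0.014 + 329*0.169) / (491 + 329)
Numerator = 62.4750
Denominator = 820
COP_x = 0.0762


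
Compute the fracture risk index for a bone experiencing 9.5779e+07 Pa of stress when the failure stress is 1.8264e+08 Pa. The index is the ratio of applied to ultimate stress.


FRI = applied / ultimate
FRI = 9.5779e+07 / 1.8264e+08
FRI = 0.5244


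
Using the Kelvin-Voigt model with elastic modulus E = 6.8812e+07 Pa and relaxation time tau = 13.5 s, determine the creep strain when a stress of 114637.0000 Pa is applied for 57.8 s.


epsilon(t) = (sigma/E) * (1 - exp(-t/tau))
sigma/E = 114637.0000 / 6.8812e+07 = 0.0017
exp(-t/tau) = exp(-57.8 / 13.5) = 0.0138
epsilon = 0.0017 * (1 - 0.0138)
epsilon = 0.0016


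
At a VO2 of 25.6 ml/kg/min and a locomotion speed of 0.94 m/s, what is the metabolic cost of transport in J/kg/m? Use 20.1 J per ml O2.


Power per kg = VO2 * 20.1 / 60
Power per kg = 25.6 * 20.1 / 60 = 8.5760 W/kg
Cost = power_per_kg / speed
Cost = 8.5760 / 0.94
Cost = 9.1234


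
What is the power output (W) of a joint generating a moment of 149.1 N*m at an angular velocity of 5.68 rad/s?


P = M * omega
P = 149.1 * 5.68
P = 846.8880


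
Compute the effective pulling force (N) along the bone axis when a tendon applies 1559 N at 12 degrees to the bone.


F_eff = F_tendon * cos(theta)
theta = 12 deg = 0.2094 rad
cos(theta) = 0.9781
F_eff = 1559 * 0.9781
F_eff = 1524.9321


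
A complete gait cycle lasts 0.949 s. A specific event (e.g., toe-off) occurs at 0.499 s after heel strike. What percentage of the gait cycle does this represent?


pct = (event_time / cycle_time) * 100
pct = (0.499 / 0.949) * 100
ratio = 0.5258
pct = 52.5817


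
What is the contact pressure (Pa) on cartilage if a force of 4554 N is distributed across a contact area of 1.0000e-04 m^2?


P = F / A
P = 4554 / 1.0000e-04
P = 4.5540e+07


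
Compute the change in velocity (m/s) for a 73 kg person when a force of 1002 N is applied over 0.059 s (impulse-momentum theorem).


J = F * dt = 1002 * 0.059 = 59.1180 N*s
delta_v = J / m
delta_v = 59.1180 / 73
delta_v = 0.8098


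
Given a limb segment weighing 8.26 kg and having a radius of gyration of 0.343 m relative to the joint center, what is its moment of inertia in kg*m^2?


I = m * k^2
I = 8.26 * 0.343^2
k^2 = 0.1176
I = 0.9718


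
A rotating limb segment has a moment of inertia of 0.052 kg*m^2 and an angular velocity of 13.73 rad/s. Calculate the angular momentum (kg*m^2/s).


L = I * omega
L = 0.052 * 13.73
L = 0.7140


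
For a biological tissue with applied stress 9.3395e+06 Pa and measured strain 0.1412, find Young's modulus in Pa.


E = stress / strain
E = 9.3395e+06 / 0.1412
E = 6.6144e+07


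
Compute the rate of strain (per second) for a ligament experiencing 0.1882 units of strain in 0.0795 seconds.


strain_rate = delta_strain / delta_t
strain_rate = 0.1882 / 0.0795
strain_rate = 2.3673


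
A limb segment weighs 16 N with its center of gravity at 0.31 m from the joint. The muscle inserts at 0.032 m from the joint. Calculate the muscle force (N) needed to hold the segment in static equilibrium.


F_muscle = W * d_load / d_muscle
F_muscle = 16 * 0.31 / 0.032
Numerator = 4.9600
F_muscle = 155.0000


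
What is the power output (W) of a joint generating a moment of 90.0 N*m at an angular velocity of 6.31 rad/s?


P = M * omega
P = 90.0 * 6.31
P = 567.9000


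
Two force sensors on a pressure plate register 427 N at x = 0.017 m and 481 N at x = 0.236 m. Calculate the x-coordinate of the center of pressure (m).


COP_x = (F1*x1 + F2*x2) / (F1 + F2)
COP_x = (427*0.017 + 481*0.236) / (427 + 481)
Numerator = 120.7750
Denominator = 908
COP_x = 0.1330


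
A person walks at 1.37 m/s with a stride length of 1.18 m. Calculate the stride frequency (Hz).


f = v / stride_length
f = 1.37 / 1.18
f = 1.1610


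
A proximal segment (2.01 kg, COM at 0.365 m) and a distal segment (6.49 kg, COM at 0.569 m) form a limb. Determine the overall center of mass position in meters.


COM = (m1*x1 + m2*x2) / (m1 + m2)
COM = (2.01*0.365 + 6.49*0.569) / (2.01 + 6.49)
Numerator = 4.4265
Denominator = 8.5000
COM = 0.5208


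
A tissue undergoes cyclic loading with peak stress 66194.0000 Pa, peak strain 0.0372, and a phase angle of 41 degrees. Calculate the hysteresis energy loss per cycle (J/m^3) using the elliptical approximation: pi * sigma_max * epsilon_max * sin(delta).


E_loss = pi * sigma_max * epsilon_max * sin(delta)
delta = 41 deg = 0.7156 rad
sin(delta) = 0.6561
E_loss = pi * 66194.0000 * 0.0372 * 0.6561
E_loss = 5075.2139


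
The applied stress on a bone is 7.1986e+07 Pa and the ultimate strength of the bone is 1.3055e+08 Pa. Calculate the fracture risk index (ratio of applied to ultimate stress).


FRI = applied / ultimate
FRI = 7.1986e+07 / 1.3055e+08
FRI = 0.5514


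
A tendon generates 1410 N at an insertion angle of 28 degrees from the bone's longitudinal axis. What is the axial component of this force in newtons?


F_eff = F_tendon * cos(theta)
theta = 28 deg = 0.4887 rad
cos(theta) = 0.8829
F_eff = 1410 * 0.8829
F_eff = 1244.9561


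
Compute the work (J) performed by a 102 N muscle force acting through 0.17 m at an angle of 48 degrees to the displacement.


W = F * d * cos(theta)
theta = 48 deg = 0.8378 rad
cos(theta) = 0.6691
W = 102 * 0.17 * 0.6691
W = 11.6027


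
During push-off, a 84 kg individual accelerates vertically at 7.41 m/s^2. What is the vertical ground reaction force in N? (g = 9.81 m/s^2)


GRF = m * (g + a)
GRF = 84 * (9.81 + 7.41)
GRF = 84 * 17.2200
GRF = 1446.4800


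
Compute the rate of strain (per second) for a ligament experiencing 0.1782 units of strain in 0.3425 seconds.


strain_rate = delta_strain / delta_t
strain_rate = 0.1782 / 0.3425
strain_rate = 0.5203


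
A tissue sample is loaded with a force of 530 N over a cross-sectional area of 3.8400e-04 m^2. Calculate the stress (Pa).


stress = F / A
stress = 530 / 3.8400e-04
stress = 1.3802e+06


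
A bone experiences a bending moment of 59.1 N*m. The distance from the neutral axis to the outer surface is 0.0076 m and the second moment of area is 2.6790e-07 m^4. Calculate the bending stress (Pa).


sigma = M * c / I
sigma = 59.1 * 0.0076 / 2.6790e-07
M * c = 0.4492
sigma = 1.6766e+06


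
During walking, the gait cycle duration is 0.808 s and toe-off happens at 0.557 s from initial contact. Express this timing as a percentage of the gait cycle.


pct = (event_time / cycle_time) * 100
pct = (0.557 / 0.808) * 100
ratio = 0.6894
pct = 68.9356


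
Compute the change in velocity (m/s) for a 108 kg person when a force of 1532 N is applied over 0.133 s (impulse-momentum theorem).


J = F * dt = 1532 * 0.133 = 203.7560 N*s
delta_v = J / m
delta_v = 203.7560 / 108
delta_v = 1.8866


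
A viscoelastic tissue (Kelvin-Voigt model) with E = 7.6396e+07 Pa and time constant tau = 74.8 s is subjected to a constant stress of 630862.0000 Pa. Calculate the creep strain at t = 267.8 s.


epsilon(t) = (sigma/E) * (1 - exp(-t/tau))
sigma/E = 630862.0000 / 7.6396e+07 = 0.0083
exp(-t/tau) = exp(-267.8 / 74.8) = 0.0279
epsilon = 0.0083 * (1 - 0.0279)
epsilon = 0.0080


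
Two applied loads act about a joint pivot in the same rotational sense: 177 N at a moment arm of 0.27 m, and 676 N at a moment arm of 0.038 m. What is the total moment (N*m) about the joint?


M = F1 * d1 + F2 * d2
M = 177 * 0.27 + 676 * 0.038
M = 47.7900 + 25.6880
M = 73.4780


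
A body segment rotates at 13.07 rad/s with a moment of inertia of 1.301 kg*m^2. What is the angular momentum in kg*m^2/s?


L = I * omega
L = 1.301 * 13.07
L = 17.0041


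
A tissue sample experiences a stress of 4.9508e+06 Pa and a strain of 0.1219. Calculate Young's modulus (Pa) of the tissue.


E = stress / strain
E = 4.9508e+06 / 0.1219
E = 4.0614e+07


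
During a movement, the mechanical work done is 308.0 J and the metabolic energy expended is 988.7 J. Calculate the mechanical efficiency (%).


eta = (W_mech / E_meta) * 100
eta = (308.0 / 988.7) * 100
ratio = 0.3115
eta = 31.1520


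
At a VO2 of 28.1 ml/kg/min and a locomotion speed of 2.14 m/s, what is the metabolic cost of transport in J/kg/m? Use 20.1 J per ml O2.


Power per kg = VO2 * 20.1 / 60
Power per kg = 28.1 * 20.1 / 60 = 9.4135 W/kg
Cost = power_per_kg / speed
Cost = 9.4135 / 2.14
Cost = 4.3988


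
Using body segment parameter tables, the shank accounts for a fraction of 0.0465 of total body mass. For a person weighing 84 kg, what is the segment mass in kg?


m_segment = body_mass * fraction
m_segment = 84 * 0.0465
m_segment = 3.9060


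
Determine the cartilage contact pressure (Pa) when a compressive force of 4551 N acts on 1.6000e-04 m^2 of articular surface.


P = F / A
P = 4551 / 1.6000e-04
P = 2.8444e+07


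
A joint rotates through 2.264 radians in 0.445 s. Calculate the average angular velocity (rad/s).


omega = delta_theta / delta_t
omega = 2.264 / 0.445
omega = 5.0876


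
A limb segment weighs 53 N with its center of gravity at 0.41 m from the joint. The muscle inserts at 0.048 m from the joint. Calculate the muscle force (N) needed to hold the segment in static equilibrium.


F_muscle = W * d_load / d_muscle
F_muscle = 53 * 0.41 / 0.048
Numerator = 21.7300
F_muscle = 452.7083


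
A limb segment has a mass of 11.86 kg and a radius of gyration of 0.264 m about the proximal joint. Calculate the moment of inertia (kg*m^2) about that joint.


I = m * k^2
I = 11.86 * 0.264^2
k^2 = 0.0697
I = 0.8266


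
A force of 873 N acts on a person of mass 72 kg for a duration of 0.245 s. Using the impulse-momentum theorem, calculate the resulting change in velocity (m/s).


J = F * dt = 873 * 0.245 = 213.8850 N*s
delta_v = J / m
delta_v = 213.8850 / 72
delta_v = 2.9706


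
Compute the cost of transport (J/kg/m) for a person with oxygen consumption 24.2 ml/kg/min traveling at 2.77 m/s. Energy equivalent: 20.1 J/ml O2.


Power per kg = VO2 * 20.1 / 60
Power per kg = 24.2 * 20.1 / 60 = 8.1070 W/kg
Cost = power_per_kg / speed
Cost = 8.1070 / 2.77
Cost = 2.9267


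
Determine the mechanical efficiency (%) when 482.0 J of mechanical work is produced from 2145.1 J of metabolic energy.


eta = (W_mech / E_meta) * 100
eta = (482.0 / 2145.1) * 100
ratio = 0.2247
eta = 22.4698


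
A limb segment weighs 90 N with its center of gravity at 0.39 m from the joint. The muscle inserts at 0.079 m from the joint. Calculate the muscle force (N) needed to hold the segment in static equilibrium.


F_muscle = W * d_load / d_muscle
F_muscle = 90 * 0.39 / 0.079
Numerator = 35.1000
F_muscle = 444.3038


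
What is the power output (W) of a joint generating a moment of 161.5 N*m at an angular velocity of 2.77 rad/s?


P = M * omega
P = 161.5 * 2.77
P = 447.3550


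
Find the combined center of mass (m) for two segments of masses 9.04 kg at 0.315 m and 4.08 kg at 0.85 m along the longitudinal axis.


COM = (m1*x1 + m2*x2) / (m1 + m2)
COM = (9.04*0.315 + 4.08*0.85) / (9.04 + 4.08)
Numerator = 6.3156
Denominator = 13.1200
COM = 0.4814


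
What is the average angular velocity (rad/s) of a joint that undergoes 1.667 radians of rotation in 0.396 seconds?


omega = delta_theta / delta_t
omega = 1.667 / 0.396
omega = 4.2096


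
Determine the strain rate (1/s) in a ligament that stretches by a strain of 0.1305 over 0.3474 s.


strain_rate = delta_strain / delta_t
strain_rate = 0.1305 / 0.3474
strain_rate = 0.3756


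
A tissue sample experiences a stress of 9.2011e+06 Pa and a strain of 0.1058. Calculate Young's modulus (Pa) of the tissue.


E = stress / strain
E = 9.2011e+06 / 0.1058
E = 8.6967e+07


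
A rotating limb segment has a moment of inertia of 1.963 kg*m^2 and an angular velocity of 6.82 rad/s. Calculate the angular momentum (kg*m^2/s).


L = I * omega
L = 1.963 * 6.82
L = 13.3877


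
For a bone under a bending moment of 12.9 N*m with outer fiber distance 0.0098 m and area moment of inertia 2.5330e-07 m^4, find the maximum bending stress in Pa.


sigma = M * c / I
sigma = 12.9 * 0.0098 / 2.5330e-07
M * c = 0.1264
sigma = 499091.9858


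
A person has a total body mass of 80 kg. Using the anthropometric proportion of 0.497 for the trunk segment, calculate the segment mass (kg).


m_segment = body_mass * fraction
m_segment = 80 * 0.497
m_segment = 39.7600


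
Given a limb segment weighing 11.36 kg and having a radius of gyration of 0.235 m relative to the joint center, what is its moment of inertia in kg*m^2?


I = m * k^2
I = 11.36 * 0.235^2
k^2 = 0.0552
I = 0.6274


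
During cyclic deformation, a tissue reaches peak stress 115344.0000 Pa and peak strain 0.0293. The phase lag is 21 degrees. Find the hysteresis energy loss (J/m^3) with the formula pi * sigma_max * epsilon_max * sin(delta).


E_loss = pi * sigma_max * epsilon_max * sin(delta)
delta = 21 deg = 0.3665 rad
sin(delta) = 0.3584
E_loss = pi * 115344.0000 * 0.0293 * 0.3584
E_loss = 3804.8861


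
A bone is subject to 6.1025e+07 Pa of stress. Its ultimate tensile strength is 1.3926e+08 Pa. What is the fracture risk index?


FRI = applied / ultimate
FRI = 6.1025e+07 / 1.3926e+08
FRI = 0.4382


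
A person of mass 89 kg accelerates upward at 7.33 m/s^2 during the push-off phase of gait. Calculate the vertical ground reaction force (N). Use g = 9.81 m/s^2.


GRF = m * (g + a)
GRF = 89 * (9.81 + 7.33)
GRF = 89 * 17.1400
GRF = 1525.4600


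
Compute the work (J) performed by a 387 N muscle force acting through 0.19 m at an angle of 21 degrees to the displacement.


W = F * d * cos(theta)
theta = 21 deg = 0.3665 rad
cos(theta) = 0.9336
W = 387 * 0.19 * 0.9336
W = 68.6462


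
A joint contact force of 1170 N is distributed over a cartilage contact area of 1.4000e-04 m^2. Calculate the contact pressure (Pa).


P = F / A
P = 1170 / 1.4000e-04
P = 8.3571e+06


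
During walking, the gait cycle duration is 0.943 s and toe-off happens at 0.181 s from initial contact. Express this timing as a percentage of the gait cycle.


pct = (event_time / cycle_time) * 100
pct = (0.181 / 0.943) * 100
ratio = 0.1919
pct = 19.1941


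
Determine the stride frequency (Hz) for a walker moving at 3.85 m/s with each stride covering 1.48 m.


f = v / stride_length
f = 3.85 / 1.48
f = 2.6014


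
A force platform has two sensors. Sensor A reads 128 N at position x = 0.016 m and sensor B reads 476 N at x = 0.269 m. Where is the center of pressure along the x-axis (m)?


COP_x = (F1*x1 + F2*x2) / (F1 + F2)
COP_x = (128*0.016 + 476*0.269) / (128 + 476)
Numerator = 130.0920
Denominator = 604
COP_x = 0.2154


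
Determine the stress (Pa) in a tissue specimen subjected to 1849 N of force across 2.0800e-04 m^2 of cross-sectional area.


stress = F / A
stress = 1849 / 2.0800e-04
stress = 8.8894e+06


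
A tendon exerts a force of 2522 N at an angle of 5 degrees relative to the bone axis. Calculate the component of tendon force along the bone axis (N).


F_eff = F_tendon * cos(theta)
theta = 5 deg = 0.0873 rad
cos(theta) = 0.9962
F_eff = 2522 * 0.9962
F_eff = 2512.4030


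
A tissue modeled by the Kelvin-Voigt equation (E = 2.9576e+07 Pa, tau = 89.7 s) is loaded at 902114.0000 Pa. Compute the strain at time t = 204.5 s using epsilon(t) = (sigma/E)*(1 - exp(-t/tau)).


epsilon(t) = (sigma/E) * (1 - exp(-t/tau))
sigma/E = 902114.0000 / 2.9576e+07 = 0.0305
exp(-t/tau) = exp(-204.5 / 89.7) = 0.1023
epsilon = 0.0305 * (1 - 0.1023)
epsilon = 0.0274


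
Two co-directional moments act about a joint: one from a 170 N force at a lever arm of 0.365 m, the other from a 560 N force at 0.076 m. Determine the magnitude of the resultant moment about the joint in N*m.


M = F1 * d1 + F2 * d2
M = 170 * 0.365 + 560 * 0.076
M = 62.0500 + 42.5600
M = 104.6100


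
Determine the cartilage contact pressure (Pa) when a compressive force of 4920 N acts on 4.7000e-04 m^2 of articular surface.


P = F / A
P = 4920 / 4.7000e-04
P = 1.0468e+07


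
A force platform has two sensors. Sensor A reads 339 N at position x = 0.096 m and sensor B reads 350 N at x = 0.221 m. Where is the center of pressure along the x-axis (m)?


COP_x = (F1*x1 + F2*x2) / (F1 + F2)
COP_x = (339*0.096 + 350*0.221) / (339 + 350)
Numerator = 109.8940
Denominator = 689
COP_x = 0.1595
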